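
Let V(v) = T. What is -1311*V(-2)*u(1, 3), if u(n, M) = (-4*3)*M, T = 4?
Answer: 188784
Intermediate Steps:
V(v) = 4
u(n, M) = -12*M
-1311*V(-2)*u(1, 3) = -5244*(-12*3) = -5244*(-36) = -1311*(-144) = 188784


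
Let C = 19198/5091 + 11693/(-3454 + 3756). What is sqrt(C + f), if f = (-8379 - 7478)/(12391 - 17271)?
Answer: sqrt(40231426722525911985)/937864020 ≈ 6.7631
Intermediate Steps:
f = 15857/4880 (f = -15857/(-4880) = -15857*(-1/4880) = 15857/4880 ≈ 3.2494)
C = 65326859/1537482 (C = 19198*(1/5091) + 11693/302 = 19198/5091 + 11693*(1/302) = 19198/5091 + 11693/302 = 65326859/1537482 ≈ 42.490)
sqrt(C + f) = sqrt(65326859/1537482 + 15857/4880) = sqrt(171587461997/3751456080) = sqrt(40231426722525911985)/937864020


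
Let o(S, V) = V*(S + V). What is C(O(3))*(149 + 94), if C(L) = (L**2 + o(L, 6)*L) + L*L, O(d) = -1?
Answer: -6804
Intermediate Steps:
C(L) = 2*L**2 + L*(36 + 6*L) (C(L) = (L**2 + (6*(L + 6))*L) + L*L = (L**2 + (6*(6 + L))*L) + L**2 = (L**2 + (36 + 6*L)*L) + L**2 = (L**2 + L*(36 + 6*L)) + L**2 = 2*L**2 + L*(36 + 6*L))
C(O(3))*(149 + 94) = (4*(-1)*(9 + 2*(-1)))*(149 + 94) = (4*(-1)*(9 - 2))*243 = (4*(-1)*7)*243 = -28*243 = -6804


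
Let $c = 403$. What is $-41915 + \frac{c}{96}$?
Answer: $- \frac{4023437}{96} \approx -41911.0$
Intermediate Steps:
$-41915 + \frac{c}{96} = -41915 + \frac{403}{96} = - \frac{4023437}{96}$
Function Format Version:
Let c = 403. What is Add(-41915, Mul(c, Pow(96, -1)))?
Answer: Rational(-4023437, 96) ≈ -41911.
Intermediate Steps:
Add(-41915, Mul(c, Pow(96, -1))) = Add(-41915, Mul(403, Pow(96, -1))) = Add(-41915, Mul(403, Rational(1, 96))) = Add(-41915, Rational(403, 96)) = Rational(-4023437, 96)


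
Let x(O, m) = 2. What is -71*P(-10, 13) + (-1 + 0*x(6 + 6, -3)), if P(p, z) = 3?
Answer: -214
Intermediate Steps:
-71*P(-10, 13) + (-1 + 0*x(6 + 6, -3)) = -71*3 + (-1 + 0*2) = -213 + (-1 + 0) = -213 - 1 = -214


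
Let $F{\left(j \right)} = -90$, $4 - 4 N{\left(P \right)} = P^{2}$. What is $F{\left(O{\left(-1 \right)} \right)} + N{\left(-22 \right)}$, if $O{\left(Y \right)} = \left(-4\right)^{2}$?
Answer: $-210$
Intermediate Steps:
$N{\left(P \right)} = 1 - \frac{P^{2}}{4}$
$O{\left(Y \right)} = 16$
$F{\left(O{\left(-1 \right)} \right)} + N{\left(-22 \right)} = -90 + \left(1 - \frac{\left(-22\right)^{2}}{4}\right) = -90 + \left(1 - 121\right) = -90 - 120 = -210$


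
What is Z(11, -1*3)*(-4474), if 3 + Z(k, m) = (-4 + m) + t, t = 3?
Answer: 31318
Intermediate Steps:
Z(k, m) = -4 + m (Z(k, m) = -3 + ((-4 + m) + 3) = -3 + (-1 + m) = -4 + m)
Z(11, -1*3)*(-4474) = (-4 - 1*3)*(-4474) = (-4 - 3)*(-4474) = -7*(-4474) = 31318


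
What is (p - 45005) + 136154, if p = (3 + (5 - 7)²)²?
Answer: 91198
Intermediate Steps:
p = 49 (p = (3 + (-2)²)² = (3 + 4)² = 7² = 49)
(p - 45005) + 136154 = (49 - 45005) + 136154 = -44956 + 136154 = 91198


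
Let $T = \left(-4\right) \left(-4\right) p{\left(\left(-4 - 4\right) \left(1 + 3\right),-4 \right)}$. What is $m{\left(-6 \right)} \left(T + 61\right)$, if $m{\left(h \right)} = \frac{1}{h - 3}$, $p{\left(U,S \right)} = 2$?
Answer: $- \frac{31}{3} \approx -10.333$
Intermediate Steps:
$m{\left(h \right)} = \frac{1}{-3 + h}$
$T = 32$ ($T = \left(-4\right) \left(-4\right) 2 = 16 \cdot 2 = 32$)
$m{\left(-6 \right)} \left(T + 61\right) = \frac{32 + 61}{-3 - 6} = \frac{1}{-9} \cdot 93 = \left(- \frac{1}{9}\right) 93 = - \frac{31}{3}$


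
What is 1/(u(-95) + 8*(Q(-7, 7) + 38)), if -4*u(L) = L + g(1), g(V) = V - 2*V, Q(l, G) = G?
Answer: 1/384 ≈ 0.0026042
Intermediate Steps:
g(V) = -V
u(L) = ¼ - L/4 (u(L) = -(L - 1*1)/4 = -(L - 1)/4 = -(-1 + L)/4 = ¼ - L/4)
1/(u(-95) + 8*(Q(-7, 7) + 38)) = 1/((¼ - ¼*(-95)) + 8*(7 + 38)) = 1/((¼ + 95/4) + 8*45) = 1/(24 + 360) = 1/384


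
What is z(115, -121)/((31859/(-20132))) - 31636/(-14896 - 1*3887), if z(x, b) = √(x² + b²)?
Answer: 31636/18783 - 20132*√27866/31859 ≈ -103.80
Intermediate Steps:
z(x, b) = √(b² + x²)
z(115, -121)/((31859/(-20132))) - 31636/(-14896 - 1*3887) = √((-121)² + 115²)/((31859/(-20132))) - 31636/(-14896 - 1*3887) = √(14641 + 13225)/((31859*(-1/20132))) - 31636/(-14896 - 3887) = √27866/(-31859/20132) - 31636/(-18783) = √27866*(-20132/31859) - 31636*(-1/18783) = -20132*√27866/31859 + 31636/18783 = 31636/18783 - 20132*√27866/31859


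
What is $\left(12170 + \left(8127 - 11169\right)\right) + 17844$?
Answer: $26972$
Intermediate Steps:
$\left(12170 + \left(8127 - 11169\right)\right) + 17844 = \left(12170 - 3042\right) + 17844 = 9128 + 17844 = 26972$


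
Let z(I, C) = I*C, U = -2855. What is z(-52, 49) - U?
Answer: 307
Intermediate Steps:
z(I, C) = C*I
z(-52, 49) - U = 49*(-52) - 1*(-2855) = -2548 + 2855 = 307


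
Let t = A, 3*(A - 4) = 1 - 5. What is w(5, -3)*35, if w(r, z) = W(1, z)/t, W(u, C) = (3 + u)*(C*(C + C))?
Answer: 945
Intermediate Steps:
W(u, C) = 2*C²*(3 + u) (W(u, C) = (3 + u)*(C*(2*C)) = (3 + u)*(2*C²) = 2*C²*(3 + u))
A = 8/3 (A = 4 + (1 - 5)/3 = 4 + (⅓)*(-4) = 4 - 4/3 = 8/3 ≈ 2.6667)
t = 8/3 ≈ 2.6667
w(r, z) = 3*z² (w(r, z) = (2*z²*(3 + 1))/(8/3) = (2*z²*4)*(3/8) = (8*z²)*(3/8) = 3*z²)
w(5, -3)*35 = (3*(-3)²)*35 = (3*9)*35 = 27*35 = 945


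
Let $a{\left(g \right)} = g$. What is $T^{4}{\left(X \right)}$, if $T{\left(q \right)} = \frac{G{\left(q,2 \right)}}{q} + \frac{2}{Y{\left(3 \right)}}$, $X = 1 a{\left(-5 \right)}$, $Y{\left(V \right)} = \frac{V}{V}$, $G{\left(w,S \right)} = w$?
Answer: $81$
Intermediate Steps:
$Y{\left(V \right)} = 1$
$X = -5$ ($X = 1 \left(-5\right) = -5$)
$T{\left(q \right)} = 3$ ($T{\left(q \right)} = \frac{q}{q} + \frac{2}{1} = 1 + 2 \cdot 1 = 1 + 2 = 3$)
$T^{4}{\left(X \right)} = 3^{4} = 81$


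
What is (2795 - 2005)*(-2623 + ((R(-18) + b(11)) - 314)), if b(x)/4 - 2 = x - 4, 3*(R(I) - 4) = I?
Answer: -2293370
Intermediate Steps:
R(I) = 4 + I/3
b(x) = -8 + 4*x (b(x) = 8 + 4*(x - 4) = 8 + 4*(-4 + x) = 8 + (-16 + 4*x) = -8 + 4*x)
(2795 - 2005)*(-2623 + ((R(-18) + b(11)) - 314)) = (2795 - 2005)*(-2623 + (((4 + (⅓)*(-18)) + (-8 + 4*11)) - 314)) = 790*(-2623 + (((4 - 6) + (-8 + 44)) - 314)) = 790*(-2623 + ((-2 + 36) - 314)) = 790*(-2623 + (34 - 314)) = 790*(-2623 - 280) = 790*(-2903) = -2293370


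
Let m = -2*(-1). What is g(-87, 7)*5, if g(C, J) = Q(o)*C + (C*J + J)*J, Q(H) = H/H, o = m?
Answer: -21505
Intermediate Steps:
m = 2
o = 2
Q(H) = 1
g(C, J) = C + J*(J + C*J) (g(C, J) = 1*C + (C*J + J)*J = C + (J + C*J)*J = C + J*(J + C*J))
g(-87, 7)*5 = (-87 + 7**2 - 87*7**2)*5 = (-87 + 49 - 87*49)*5 = (-87 + 49 - 4263)*5 = -4301*5 = -21505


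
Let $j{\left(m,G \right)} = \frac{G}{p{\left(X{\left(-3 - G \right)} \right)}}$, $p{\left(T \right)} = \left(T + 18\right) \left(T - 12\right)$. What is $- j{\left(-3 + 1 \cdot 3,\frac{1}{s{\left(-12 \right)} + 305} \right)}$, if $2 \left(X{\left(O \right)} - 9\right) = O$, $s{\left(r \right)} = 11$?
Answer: $\frac{1264}{45847175} \approx 2.757 \cdot 10^{-5}$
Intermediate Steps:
$X{\left(O \right)} = 9 + \frac{O}{2}$
$p{\left(T \right)} = \left(-12 + T\right) \left(18 + T\right)$ ($p{\left(T \right)} = \left(18 + T\right) \left(-12 + T\right) = \left(-12 + T\right) \left(18 + T\right)$)
$j{\left(m,G \right)} = \frac{G}{-171 + \left(\frac{15}{2} - \frac{G}{2}\right)^{2} - 3 G}$ ($j{\left(m,G \right)} = \frac{G}{-216 + \left(9 + \frac{-3 - G}{2}\right)^{2} + 6 \left(9 + \frac{-3 - G}{2}\right)} = \frac{G}{-216 + \left(9 - \left(\frac{3}{2} + \frac{G}{2}\right)\right)^{2} + 6 \left(9 - \left(\frac{3}{2} + \frac{G}{2}\right)\right)} = \frac{G}{-216 + \left(\frac{15}{2} - \frac{G}{2}\right)^{2} + 6 \left(\frac{15}{2} - \frac{G}{2}\right)} = \frac{G}{-216 + \left(\frac{15}{2} - \frac{G}{2}\right)^{2} - \left(-45 + 3 G\right)} = \frac{G}{-171 + \left(\frac{15}{2} - \frac{G}{2}\right)^{2} - 3 G}$)
$- j{\left(-3 + 1 \cdot 3,\frac{1}{s{\left(-12 \right)} + 305} \right)} = - \frac{4}{\left(11 + 305\right) \left(-459 + \left(\frac{1}{11 + 305}\right)^{2} - \frac{42}{11 + 305}\right)} = - \frac{4}{316 \left(-459 + \left(\frac{1}{316}\right)^{2} - \frac{42}{316}\right)} = - \frac{4}{316 \left(-459 + \left(\frac{1}{316}\right)^{2} - \frac{21}{158}\right)} = - \frac{4}{316 \left(-459 + \frac{1}{99856} - \frac{21}{158}\right)} = - \frac{4}{316 \left(- \frac{45847175}{99856}\right)} = - \frac{4 \left(-99856\right)}{316 \cdot 45847175} = \left(-1\right) \left(- \frac{1264}{45847175}\right) = \frac{1264}{45847175}$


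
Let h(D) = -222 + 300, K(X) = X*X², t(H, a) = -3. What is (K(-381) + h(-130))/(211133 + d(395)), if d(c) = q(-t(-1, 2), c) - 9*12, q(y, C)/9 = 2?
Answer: -55306263/211043 ≈ -262.06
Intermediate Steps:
q(y, C) = 18 (q(y, C) = 9*2 = 18)
d(c) = -90 (d(c) = 18 - 9*12 = 18 - 108 = -90)
K(X) = X³
h(D) = 78
(K(-381) + h(-130))/(211133 + d(395)) = ((-381)³ + 78)/(211133 - 90) = (-55306341 + 78)/211043 = -55306263*1/211043 = -55306263/211043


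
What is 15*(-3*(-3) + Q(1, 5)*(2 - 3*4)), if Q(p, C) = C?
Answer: -615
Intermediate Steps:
15*(-3*(-3) + Q(1, 5)*(2 - 3*4)) = 15*(-3*(-3) + 5*(2 - 3*4)) = 15*(9 + 5*(2 - 12)) = 15*(9 + 5*(-10)) = 15*(9 - 50) = 15*(-41) = -615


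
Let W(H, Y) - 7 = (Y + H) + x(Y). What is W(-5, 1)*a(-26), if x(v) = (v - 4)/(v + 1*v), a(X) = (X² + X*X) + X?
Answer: 1989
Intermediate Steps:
a(X) = X + 2*X² (a(X) = (X² + X²) + X = 2*X² + X = X + 2*X²)
x(v) = (-4 + v)/(2*v) (x(v) = (-4 + v)/(v + v) = (-4 + v)/((2*v)) = (-4 + v)*(1/(2*v)) = (-4 + v)/(2*v))
W(H, Y) = 7 + H + Y + (-4 + Y)/(2*Y) (W(H, Y) = 7 + ((Y + H) + (-4 + Y)/(2*Y)) = 7 + ((H + Y) + (-4 + Y)/(2*Y)) = 7 + (H + Y + (-4 + Y)/(2*Y)) = 7 + H + Y + (-4 + Y)/(2*Y))
W(-5, 1)*a(-26) = (15/2 - 5 + 1 - 2/1)*(-26*(1 + 2*(-26))) = (15/2 - 5 + 1 - 2*1)*(-26*(1 - 52)) = (15/2 - 5 + 1 - 2)*(-26*(-51)) = (3/2)*1326 = 1989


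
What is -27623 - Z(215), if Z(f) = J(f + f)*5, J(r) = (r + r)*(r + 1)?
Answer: -1880923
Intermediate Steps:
J(r) = 2*r*(1 + r) (J(r) = (2*r)*(1 + r) = 2*r*(1 + r))
Z(f) = 20*f*(1 + 2*f) (Z(f) = (2*(f + f)*(1 + (f + f)))*5 = (2*(2*f)*(1 + 2*f))*5 = (4*f*(1 + 2*f))*5 = 20*f*(1 + 2*f))
-27623 - Z(215) = -27623 - 20*215*(1 + 2*215) = -27623 - 20*215*(1 + 430) = -27623 - 20*215*431 = -27623 - 1*1853300 = -27623 - 1853300 = -1880923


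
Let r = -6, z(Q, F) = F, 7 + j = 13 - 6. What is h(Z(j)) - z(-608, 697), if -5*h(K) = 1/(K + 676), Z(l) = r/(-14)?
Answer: -16501482/23675 ≈ -697.00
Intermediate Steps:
j = 0 (j = -7 + (13 - 6) = -7 + 7 = 0)
Z(l) = 3/7 (Z(l) = -6/(-14) = -6*(-1/14) = 3/7)
h(K) = -1/(5*(676 + K)) (h(K) = -1/(5*(K + 676)) = -1/(5*(676 + K)))
h(Z(j)) - z(-608, 697) = -1/(3380 + 5*(3/7)) - 1*697 = -1/(3380 + 15/7) - 697 = -1/23675/7 - 697 = -1*7/23675 - 697 = -7/23675 - 697 = -16501482/23675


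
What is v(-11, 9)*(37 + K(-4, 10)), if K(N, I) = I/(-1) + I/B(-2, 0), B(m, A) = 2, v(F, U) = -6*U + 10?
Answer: -1408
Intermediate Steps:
v(F, U) = 10 - 6*U
K(N, I) = -I/2 (K(N, I) = I/(-1) + I/2 = I*(-1) + I*(1/2) = -I + I/2 = -I/2)
v(-11, 9)*(37 + K(-4, 10)) = (10 - 6*9)*(37 - 1/2*10) = (10 - 54)*(37 - 5) = -44*32 = -1408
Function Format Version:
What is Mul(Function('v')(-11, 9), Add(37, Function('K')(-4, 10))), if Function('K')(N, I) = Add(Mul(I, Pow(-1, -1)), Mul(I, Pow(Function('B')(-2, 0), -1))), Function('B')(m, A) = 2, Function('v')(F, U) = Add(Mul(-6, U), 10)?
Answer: -1408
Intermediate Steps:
Function('v')(F, U) = Add(10, Mul(-6, U))
Function('K')(N, I) = Mul(Rational(-1, 2), I) (Function('K')(N, I) = Add(Mul(I, Pow(-1, -1)), Mul(I, Pow(2, -1))) = Add(Mul(I, -1), Mul(I, Rational(1, 2))) = Add(Mul(-1, I), Mul(Rational(1, 2), I)) = Mul(Rational(-1, 2), I))
Mul(Function('v')(-11, 9), Add(37, Function('K')(-4, 10))) = Mul(Add(10, Mul(-6, 9)), Add(37, Mul(Rational(-1, 2), 10))) = Mul(Add(10, -54), Add(37, -5)) = Mul(-44, 32) = -1408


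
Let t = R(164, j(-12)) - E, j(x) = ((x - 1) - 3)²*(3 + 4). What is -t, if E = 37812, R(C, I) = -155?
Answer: 37967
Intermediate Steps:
j(x) = 7*(-4 + x)² (j(x) = ((-1 + x) - 3)²*7 = (-4 + x)²*7 = 7*(-4 + x)²)
t = -37967 (t = -155 - 1*37812 = -155 - 37812 = -37967)
-t = -1*(-37967) = 37967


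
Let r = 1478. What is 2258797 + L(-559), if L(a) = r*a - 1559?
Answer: 1431036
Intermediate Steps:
L(a) = -1559 + 1478*a (L(a) = 1478*a - 1559 = -1559 + 1478*a)
2258797 + L(-559) = 2258797 + (-1559 + 1478*(-559)) = 2258797 + (-1559 - 826202) = 2258797 - 827761 = 1431036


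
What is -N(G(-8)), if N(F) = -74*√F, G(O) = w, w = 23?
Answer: 74*√23 ≈ 354.89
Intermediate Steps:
G(O) = 23
-N(G(-8)) = -(-74)*√23 = 74*√23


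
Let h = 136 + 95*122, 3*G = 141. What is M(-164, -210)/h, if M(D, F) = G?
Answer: 47/11726 ≈ 0.0040082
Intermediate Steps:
G = 47 (G = (⅓)*141 = 47)
M(D, F) = 47
h = 11726 (h = 136 + 11590 = 11726)
M(-164, -210)/h = 47/11726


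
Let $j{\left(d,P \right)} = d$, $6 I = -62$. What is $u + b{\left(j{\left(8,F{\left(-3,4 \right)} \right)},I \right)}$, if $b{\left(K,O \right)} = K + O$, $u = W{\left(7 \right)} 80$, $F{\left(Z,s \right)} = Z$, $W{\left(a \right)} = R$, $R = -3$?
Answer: $- \frac{727}{3} \approx -242.33$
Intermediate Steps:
$I = - \frac{31}{3}$ ($I = \frac{1}{6} \left(-62\right) = - \frac{31}{3} \approx -10.333$)
$W{\left(a \right)} = -3$
$u = -240$ ($u = \left(-3\right) 80 = -240$)
$u + b{\left(j{\left(8,F{\left(-3,4 \right)} \right)},I \right)} = -240 + \left(8 - \frac{31}{3}\right) = -240 - \frac{7}{3} = - \frac{727}{3}$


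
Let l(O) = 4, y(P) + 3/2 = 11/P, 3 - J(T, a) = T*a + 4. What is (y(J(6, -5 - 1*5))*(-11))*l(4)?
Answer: 3410/59 ≈ 57.797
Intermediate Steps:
J(T, a) = -1 - T*a (J(T, a) = 3 - (T*a + 4) = 3 - (4 + T*a) = 3 + (-4 - T*a) = -1 - T*a)
y(P) = -3/2 + 11/P
(y(J(6, -5 - 1*5))*(-11))*l(4) = ((-3/2 + 11/(-1 - 1*6*(-5 - 1*5)))*(-11))*4 = ((-3/2 + 11/(-1 - 1*6*(-5 - 5)))*(-11))*4 = ((-3/2 + 11/(-1 - 1*6*(-10)))*(-11))*4 = ((-3/2 + 11/(-1 + 60))*(-11))*4 = ((-3/2 + 11/59)*(-11))*4 = -155/118*(-11)*4 = (1705/118)*4 = 3410/59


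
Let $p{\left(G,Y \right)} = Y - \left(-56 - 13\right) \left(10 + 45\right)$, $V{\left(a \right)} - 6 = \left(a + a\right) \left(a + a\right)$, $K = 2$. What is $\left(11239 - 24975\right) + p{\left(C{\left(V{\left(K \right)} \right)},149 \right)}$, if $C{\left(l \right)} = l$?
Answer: $-9792$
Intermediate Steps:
$V{\left(a \right)} = 6 + 4 a^{2}$ ($V{\left(a \right)} = 6 + \left(a + a\right) \left(a + a\right) = 6 + 2 a 2 a = 6 + 4 a^{2}$)
$p{\left(G,Y \right)} = 3795 + Y$ ($p{\left(G,Y \right)} = Y - \left(-69\right) 55 = Y - -3795 = Y + 3795 = 3795 + Y$)
$\left(11239 - 24975\right) + p{\left(C{\left(V{\left(K \right)} \right)},149 \right)} = \left(11239 - 24975\right) + \left(3795 + 149\right) = \left(11239 - 24975\right) + 3944 = -13736 + 3944 = -9792$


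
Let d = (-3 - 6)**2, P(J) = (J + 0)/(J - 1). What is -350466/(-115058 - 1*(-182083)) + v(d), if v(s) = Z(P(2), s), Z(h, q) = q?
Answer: 5078559/67025 ≈ 75.771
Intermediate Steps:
P(J) = J/(-1 + J)
d = 81 (d = (-9)**2 = 81)
v(s) = s
-350466/(-115058 - 1*(-182083)) + v(d) = -350466/(-115058 - 1*(-182083)) + 81 = -350466/(-115058 + 182083) + 81 = -350466/67025 + 81 = 5078559/67025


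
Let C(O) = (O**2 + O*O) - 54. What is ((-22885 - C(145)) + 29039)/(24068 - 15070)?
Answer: -17921/4499 ≈ -3.9833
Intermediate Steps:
C(O) = -54 + 2*O**2 (C(O) = (O**2 + O**2) - 54 = 2*O**2 - 54 = -54 + 2*O**2)
((-22885 - C(145)) + 29039)/(24068 - 15070) = ((-22885 - (-54 + 2*145**2)) + 29039)/(24068 - 15070) = ((-22885 - (-54 + 2*21025)) + 29039)/8998 = ((-22885 - (-54 + 42050)) + 29039)*(1/8998) = ((-22885 - 1*41996) + 29039)*(1/8998) = ((-22885 - 41996) + 29039)*(1/8998) = (-64881 + 29039)*(1/8998) = -35842*1/8998 = -17921/4499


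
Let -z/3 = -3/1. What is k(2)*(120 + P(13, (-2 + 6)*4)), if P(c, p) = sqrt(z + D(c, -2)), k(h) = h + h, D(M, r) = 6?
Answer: 480 + 4*sqrt(15) ≈ 495.49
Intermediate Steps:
k(h) = 2*h
z = 9 (z = -(-9)/1 = -(-9) = -3*(-3) = 9)
P(c, p) = sqrt(15) (P(c, p) = sqrt(9 + 6) = sqrt(15))
k(2)*(120 + P(13, (-2 + 6)*4)) = (2*2)*(120 + sqrt(15)) = 4*(120 + sqrt(15)) = 480 + 4*sqrt(15)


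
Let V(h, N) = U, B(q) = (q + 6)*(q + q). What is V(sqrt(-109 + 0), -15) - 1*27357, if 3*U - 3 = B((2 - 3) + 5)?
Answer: -81988/3 ≈ -27329.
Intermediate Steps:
B(q) = 2*q*(6 + q) (B(q) = (6 + q)*(2*q) = 2*q*(6 + q))
U = 83/3 (U = 1 + (2*((2 - 3) + 5)*(6 + ((2 - 3) + 5)))/3 = 1 + (2*(-1 + 5)*(6 + (-1 + 5)))/3 = 1 + (2*4*(6 + 4))/3 = 1 + (2*4*10)/3 = 1 + (1/3)*80 = 1 + 80/3 = 83/3 ≈ 27.667)
V(h, N) = 83/3
V(sqrt(-109 + 0), -15) - 1*27357 = 83/3 - 1*27357 = 83/3 - 27357 = -81988/3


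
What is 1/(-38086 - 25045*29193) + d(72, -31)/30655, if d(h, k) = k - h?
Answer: -189827308804/56496652540365 ≈ -0.0033600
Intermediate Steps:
1/(-38086 - 25045*29193) + d(72, -31)/30655 = 1/(-38086 - 25045*29193) + (-31 - 1*72)/30655 = (1/29193)/(-63131) + (-31 - 72)*(1/30655) = -1/63131*1/29193 - 103*1/30655 = -1/1842983283 - 103/30655 = -189827308804/56496652540365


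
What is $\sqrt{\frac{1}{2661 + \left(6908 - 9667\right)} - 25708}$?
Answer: $\frac{i \sqrt{5038770}}{14} \approx 160.34 i$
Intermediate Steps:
$\sqrt{\frac{1}{2661 + \left(6908 - 9667\right)} - 25708} = \sqrt{\frac{1}{2661 - 2759} - 25708} = \sqrt{\frac{1}{-98} - 25708} = \sqrt{- \frac{1}{98} - 25708} = \sqrt{- \frac{2519385}{98}} = \frac{i \sqrt{5038770}}{14}$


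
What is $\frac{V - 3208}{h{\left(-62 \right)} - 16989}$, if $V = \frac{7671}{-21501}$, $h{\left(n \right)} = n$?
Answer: $\frac{22994293}{122204517} \approx 0.18816$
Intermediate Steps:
$V = - \frac{2557}{7167}$ ($V = 7671 \left(- \frac{1}{21501}\right) = - \frac{2557}{7167} \approx -0.35677$)
$\frac{V - 3208}{h{\left(-62 \right)} - 16989} = \frac{- \frac{2557}{7167} - 3208}{-62 - 16989} = - \frac{22994293}{7167 \left(-17051\right)} = \left(- \frac{22994293}{7167}\right) \left(- \frac{1}{17051}\right) = \frac{22994293}{122204517}$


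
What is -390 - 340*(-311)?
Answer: 105350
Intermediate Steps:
-390 - 340*(-311) = -390 + 105740 = 105350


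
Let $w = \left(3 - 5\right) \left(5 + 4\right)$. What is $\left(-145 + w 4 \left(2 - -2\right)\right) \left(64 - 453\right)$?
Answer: $168437$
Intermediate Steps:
$w = -18$ ($w = \left(-2\right) 9 = -18$)
$\left(-145 + w 4 \left(2 - -2\right)\right) \left(64 - 453\right) = \left(-145 + \left(-18\right) 4 \left(2 - -2\right)\right) \left(64 - 453\right) = \left(-145 - 72 \left(2 + 2\right)\right) \left(-389\right) = \left(-145 - 288\right) \left(-389\right) = \left(-433\right) \left(-389\right) = 168437$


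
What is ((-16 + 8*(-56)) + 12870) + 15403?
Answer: 27809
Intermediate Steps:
((-16 + 8*(-56)) + 12870) + 15403 = ((-16 - 448) + 12870) + 15403 = (-464 + 12870) + 15403 = 12406 + 15403 = 27809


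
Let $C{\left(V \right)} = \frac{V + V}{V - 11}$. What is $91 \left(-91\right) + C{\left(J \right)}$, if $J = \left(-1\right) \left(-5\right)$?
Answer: $- \frac{24848}{3} \approx -8282.7$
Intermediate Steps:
$J = 5$
$C{\left(V \right)} = \frac{2 V}{-11 + V}$
$91 \left(-91\right) + C{\left(J \right)} = 91 \left(-91\right) + 2 \cdot 5 \frac{1}{-11 + 5} = -8281 + 2 \cdot 5 \frac{1}{-6} = -8281 + 2 \cdot 5 \left(- \frac{1}{6}\right) = -8281 - \frac{5}{3} = - \frac{24848}{3}$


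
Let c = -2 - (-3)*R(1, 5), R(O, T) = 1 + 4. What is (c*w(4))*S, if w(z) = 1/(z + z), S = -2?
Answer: -13/4 ≈ -3.2500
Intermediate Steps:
w(z) = 1/(2*z)
R(O, T) = 5
c = 13 (c = -2 - (-3)*5 = -2 - 1*(-15) = -2 + 15 = 13)
(c*w(4))*S = (13*((1/2)/4))*(-2) = (13*((1/2)*(1/4)))*(-2) = (13*(1/8))*(-2) = (13/8)*(-2) = -13/4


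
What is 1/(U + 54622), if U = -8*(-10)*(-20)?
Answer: 1/53022 ≈ 1.8860e-5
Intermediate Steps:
U = -1600 (U = 80*(-20) = -1600)
1/(U + 54622) = 1/(-1600 + 54622) = 1/53022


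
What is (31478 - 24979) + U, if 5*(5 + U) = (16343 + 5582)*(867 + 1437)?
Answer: 10109534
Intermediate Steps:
U = 10103035 (U = -5 + ((16343 + 5582)*(867 + 1437))/5 = -5 + (21925*2304)/5 = -5 + (⅕)*50515200 = -5 + 10103040 = 10103035)
(31478 - 24979) + U = (31478 - 24979) + 10103035 = 6499 + 10103035 = 10109534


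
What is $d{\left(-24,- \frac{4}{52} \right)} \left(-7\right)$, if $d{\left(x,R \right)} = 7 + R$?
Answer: $- \frac{630}{13} \approx -48.462$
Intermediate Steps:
$d{\left(-24,- \frac{4}{52} \right)} \left(-7\right) = \left(7 - \frac{4}{52}\right) \left(-7\right) = \left(7 - \frac{1}{13}\right) \left(-7\right) = \frac{90}{13} \left(-7\right) = - \frac{630}{13}$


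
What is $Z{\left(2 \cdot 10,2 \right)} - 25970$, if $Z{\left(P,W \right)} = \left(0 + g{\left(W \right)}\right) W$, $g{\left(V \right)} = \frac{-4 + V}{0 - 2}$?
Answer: $-25968$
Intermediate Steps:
$g{\left(V \right)} = 2 - \frac{V}{2}$ ($g{\left(V \right)} = \frac{-4 + V}{-2} = \left(-4 + V\right) \left(- \frac{1}{2}\right) = 2 - \frac{V}{2}$)
$Z{\left(P,W \right)} = W \left(2 - \frac{W}{2}\right)$ ($Z{\left(P,W \right)} = \left(0 - \left(-2 + \frac{W}{2}\right)\right) W = \left(2 - \frac{W}{2}\right) W = W \left(2 - \frac{W}{2}\right)$)
$Z{\left(2 \cdot 10,2 \right)} - 25970 = \frac{1}{2} \cdot 2 \left(4 - 2\right) - 25970 = \frac{1}{2} \cdot 2 \cdot 2 - 25970 = 2 - 25970 = -25968$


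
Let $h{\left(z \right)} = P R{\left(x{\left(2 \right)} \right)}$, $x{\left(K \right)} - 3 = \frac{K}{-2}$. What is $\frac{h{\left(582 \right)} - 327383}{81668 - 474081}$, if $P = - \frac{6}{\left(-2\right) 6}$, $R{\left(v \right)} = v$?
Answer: $\frac{327382}{392413} \approx 0.83428$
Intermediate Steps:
$x{\left(K \right)} = 3 - \frac{K}{2}$ ($x{\left(K \right)} = 3 + \frac{K}{-2} = 3 + K \left(- \frac{1}{2}\right) = 3 - \frac{K}{2}$)
$P = \frac{1}{2}$ ($P = - \frac{6}{-12} = \left(-6\right) \left(- \frac{1}{12}\right) = \frac{1}{2} \approx 0.5$)
$h{\left(z \right)} = 1$ ($h{\left(z \right)} = \frac{3 - 1}{2} = \frac{1}{2} \cdot 2 = 1$)
$\frac{h{\left(582 \right)} - 327383}{81668 - 474081} = \frac{1 - 327383}{81668 - 474081} = - \frac{327382}{-392413} = \left(-327382\right) \left(- \frac{1}{392413}\right) = \frac{327382}{392413}$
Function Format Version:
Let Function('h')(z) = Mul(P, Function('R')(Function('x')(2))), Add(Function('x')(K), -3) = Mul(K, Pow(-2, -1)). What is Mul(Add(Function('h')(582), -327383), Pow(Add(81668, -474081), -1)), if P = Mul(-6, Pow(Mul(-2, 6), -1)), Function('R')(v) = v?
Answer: Rational(327382, 392413) ≈ 0.83428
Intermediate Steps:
Function('x')(K) = Add(3, Mul(Rational(-1, 2), K)) (Function('x')(K) = Add(3, Mul(K, Pow(-2, -1))) = Add(3, Mul(K, Rational(-1, 2))) = Add(3, Mul(Rational(-1, 2), K)))
P = Rational(1, 2) (P = Mul(-6, Pow(-12, -1)) = Mul(-6, Rational(-1, 12)) = Rational(1, 2) ≈ 0.50000)
Function('h')(z) = 1 (Function('h')(z) = Mul(Rational(1, 2), Add(3, Mul(Rational(-1, 2), 2))) = Mul(Rational(1, 2), Add(3, -1)) = Mul(Rational(1, 2), 2) = 1)
Mul(Add(Function('h')(582), -327383), Pow(Add(81668, -474081), -1)) = Mul(Add(1, -327383), Pow(Add(81668, -474081), -1)) = Mul(-327382, Pow(-392413, -1)) = Mul(-327382, Rational(-1, 392413)) = Rational(327382, 392413)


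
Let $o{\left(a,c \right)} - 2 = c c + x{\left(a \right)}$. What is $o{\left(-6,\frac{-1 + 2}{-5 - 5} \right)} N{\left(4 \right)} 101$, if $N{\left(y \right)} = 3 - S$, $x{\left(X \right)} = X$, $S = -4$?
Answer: $- \frac{282093}{100} \approx -2820.9$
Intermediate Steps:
$o{\left(a,c \right)} = 2 + a + c^{2}$ ($o{\left(a,c \right)} = 2 + \left(c c + a\right) = 2 + \left(c^{2} + a\right) = 2 + \left(a + c^{2}\right) = 2 + a + c^{2}$)
$N{\left(y \right)} = 7$ ($N{\left(y \right)} = 3 - -4 = 3 + 4 = 7$)
$o{\left(-6,\frac{-1 + 2}{-5 - 5} \right)} N{\left(4 \right)} 101 = \left(2 - 6 + \left(\frac{-1 + 2}{-5 - 5}\right)^{2}\right) 7 \cdot 101 = \left(2 - 6 + \left(1 \frac{1}{-10}\right)^{2}\right) 7 \cdot 101 = \left(2 - 6 + \left(1 \left(- \frac{1}{10}\right)\right)^{2}\right) 7 \cdot 101 = \left(2 - 6 + \left(- \frac{1}{10}\right)^{2}\right) 7 \cdot 101 = \left(2 - 6 + \frac{1}{100}\right) 7 \cdot 101 = \left(- \frac{399}{100}\right) 7 \cdot 101 = \left(- \frac{2793}{100}\right) 101 = - \frac{282093}{100}$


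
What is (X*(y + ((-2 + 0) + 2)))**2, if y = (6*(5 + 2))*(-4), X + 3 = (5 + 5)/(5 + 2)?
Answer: 69696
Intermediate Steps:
X = -11/7 (X = -3 + (5 + 5)/(5 + 2) = -3 + 10/7 = -11/7 ≈ -1.5714)
y = -168 (y = (6*7)*(-4) = 42*(-4) = -168)
(X*(y + ((-2 + 0) + 2)))**2 = (-11*(-168 + ((-2 + 0) + 2))/7)**2 = (-11*(-168 + (-2 + 2))/7)**2 = (-11*(-168 + 0)/7)**2 = (-11/7*(-168))**2 = 264**2 = 69696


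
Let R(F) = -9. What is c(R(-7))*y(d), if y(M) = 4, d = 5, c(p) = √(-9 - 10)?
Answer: 4*I*√19 ≈ 17.436*I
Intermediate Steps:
c(p) = I*√19 (c(p) = √(-19) = I*√19)
c(R(-7))*y(d) = (I*√19)*4 = 4*I*√19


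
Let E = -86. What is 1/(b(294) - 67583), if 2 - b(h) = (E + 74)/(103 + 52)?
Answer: -155/10475043 ≈ -1.4797e-5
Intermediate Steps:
b(h) = 322/155 (b(h) = 2 - (-86 + 74)/(103 + 52) = 2 - (-12)/155 = 2 - 1*(-12/155) = 2 + 12/155 = 322/155)
1/(b(294) - 67583) = 1/(322/155 - 67583) = 1/(-10475043/155) = -155/10475043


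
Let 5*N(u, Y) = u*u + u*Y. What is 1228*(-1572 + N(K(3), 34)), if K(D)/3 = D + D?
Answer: -8502672/5 ≈ -1.7005e+6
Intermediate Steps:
K(D) = 6*D (K(D) = 3*(D + D) = 3*(2*D) = 6*D)
N(u, Y) = u²/5 + Y*u/5 (N(u, Y) = (u*u + u*Y)/5 = (u² + Y*u)/5 = u²/5 + Y*u/5)
1228*(-1572 + N(K(3), 34)) = 1228*(-1572 + (6*3)*(34 + 6*3)/5) = 1228*(-1572 + (⅕)*18*(34 + 18)) = 1228*(-1572 + (⅕)*18*52) = 1228*(-1572 + 936/5) = 1228*(-6924/5) = -8502672/5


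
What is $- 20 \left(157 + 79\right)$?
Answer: $-4720$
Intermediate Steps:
$- 20 \left(157 + 79\right) = \left(-20\right) 236 = -4720$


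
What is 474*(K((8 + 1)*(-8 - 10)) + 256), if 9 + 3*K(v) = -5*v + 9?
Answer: 249324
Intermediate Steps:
K(v) = -5*v/3 (K(v) = -3 + (-5*v + 9)/3 = -3 + (9 - 5*v)/3 = -3 + (3 - 5*v/3) = -5*v/3)
474*(K((8 + 1)*(-8 - 10)) + 256) = 474*(-5*(8 + 1)*(-8 - 10)/3 + 256) = 474*(-15*(-18) + 256) = 474*(-5/3*(-162) + 256) = 474*(270 + 256) = 474*526 = 249324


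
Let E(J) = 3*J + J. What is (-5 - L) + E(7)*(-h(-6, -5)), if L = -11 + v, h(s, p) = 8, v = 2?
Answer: -220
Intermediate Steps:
E(J) = 4*J
L = -9 (L = -11 + 2 = -9)
(-5 - L) + E(7)*(-h(-6, -5)) = (-5 - 1*(-9)) + (4*7)*(-1*8) = (-5 + 9) + 28*(-8) = 4 - 224 = -220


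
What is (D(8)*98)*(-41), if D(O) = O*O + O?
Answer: -289296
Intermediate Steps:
D(O) = O + O² (D(O) = O² + O = O + O²)
(D(8)*98)*(-41) = ((8*(1 + 8))*98)*(-41) = ((8*9)*98)*(-41) = (72*98)*(-41) = 7056*(-41) = -289296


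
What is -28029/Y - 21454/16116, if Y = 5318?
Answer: -4160351/630183 ≈ -6.6018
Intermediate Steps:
-28029/Y - 21454/16116 = -28029/5318 - 21454/16116 = -28029*1/5318 - 21454*1/16116 = -28029/5318 - 631/474 = -4160351/630183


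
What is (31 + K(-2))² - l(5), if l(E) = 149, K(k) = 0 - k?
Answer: 940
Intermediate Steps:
K(k) = -k
(31 + K(-2))² - l(5) = (31 - 1*(-2))² - 1*149 = (31 + 2)² - 149 = 33² - 149 = 1089 - 149 = 940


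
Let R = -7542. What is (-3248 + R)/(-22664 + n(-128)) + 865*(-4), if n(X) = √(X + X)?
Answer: -111063075085/32103572 + 5395*I/16051786 ≈ -3459.5 + 0.0003361*I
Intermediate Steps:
n(X) = √2*√X (n(X) = √(2*X) = √2*√X)
(-3248 + R)/(-22664 + n(-128)) + 865*(-4) = (-3248 - 7542)/(-22664 + √2*√(-128)) + 865*(-4) = -10790/(-22664 + √2*(8*I*√2)) - 3460 = -10790*(-22664 - 16*I)/513657152 - 3460 = -5395*(-22664 - 16*I)/256828576 - 3460 = -3460 - 5395*(-22664 - 16*I)/256828576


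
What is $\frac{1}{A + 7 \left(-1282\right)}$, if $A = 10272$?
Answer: $\frac{1}{1298} \approx 0.00077042$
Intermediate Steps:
$\frac{1}{A + 7 \left(-1282\right)} = \frac{1}{10272 + 7 \left(-1282\right)} = \frac{1}{10272 - 8974} = \frac{1}{1298}$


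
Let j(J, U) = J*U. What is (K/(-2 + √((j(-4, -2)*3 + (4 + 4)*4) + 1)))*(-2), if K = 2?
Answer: -8/53 - 4*√57/53 ≈ -0.72074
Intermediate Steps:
(K/(-2 + √((j(-4, -2)*3 + (4 + 4)*4) + 1)))*(-2) = (2/(-2 + √((-4*(-2)*3 + (4 + 4)*4) + 1)))*(-2) = (2/(-2 + √((8*3 + 8*4) + 1)))*(-2) = (2/(-2 + √((24 + 32) + 1)))*(-2) = (2/(-2 + √(56 + 1)))*(-2) = (2/(-2 + √57))*(-2) = -4/(-2 + √57)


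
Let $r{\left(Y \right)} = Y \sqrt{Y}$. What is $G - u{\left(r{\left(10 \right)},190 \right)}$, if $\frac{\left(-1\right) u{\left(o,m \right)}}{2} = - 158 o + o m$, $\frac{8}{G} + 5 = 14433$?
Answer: $\frac{2}{3607} + 640 \sqrt{10} \approx 2023.9$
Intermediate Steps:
$G = \frac{2}{3607}$ ($G = \frac{8}{-5 + 14433} = \frac{8}{14428} = 8 \cdot \frac{1}{14428} = \frac{2}{3607} \approx 0.00055448$)
$r{\left(Y \right)} = Y^{\frac{3}{2}}$
$u{\left(o,m \right)} = 316 o - 2 m o$ ($u{\left(o,m \right)} = - 2 \left(- 158 o + o m\right) = - 2 \left(- 158 o + m o\right) = 316 o - 2 m o$)
$G - u{\left(r{\left(10 \right)},190 \right)} = \frac{2}{3607} - 2 \cdot 10^{\frac{3}{2}} \left(158 - 190\right) = \frac{2}{3607} - 2 \cdot 10 \sqrt{10} \left(158 - 190\right) = \frac{2}{3607} - 2 \cdot 10 \sqrt{10} \left(-32\right) = \frac{2}{3607} - - 640 \sqrt{10} = \frac{2}{3607} + 640 \sqrt{10}$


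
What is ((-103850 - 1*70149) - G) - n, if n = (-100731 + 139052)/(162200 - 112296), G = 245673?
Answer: -20943349809/49904 ≈ -4.1967e+5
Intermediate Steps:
n = 38321/49904 ≈ 0.76789
((-103850 - 1*70149) - G) - n = ((-103850 - 1*70149) - 1*245673) - 1*38321/49904 = ((-103850 - 70149) - 245673) - 38321/49904 = (-173999 - 245673) - 38321/49904 = -419672 - 38321/49904 = -20943349809/49904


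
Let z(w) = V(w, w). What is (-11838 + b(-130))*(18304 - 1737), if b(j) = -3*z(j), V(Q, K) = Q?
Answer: -189659016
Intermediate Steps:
z(w) = w
b(j) = -3*j
(-11838 + b(-130))*(18304 - 1737) = (-11838 - 3*(-130))*(18304 - 1737) = (-11838 + 390)*16567 = -11448*16567 = -189659016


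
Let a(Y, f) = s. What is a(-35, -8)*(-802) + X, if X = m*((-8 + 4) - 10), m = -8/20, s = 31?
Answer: -124282/5 ≈ -24856.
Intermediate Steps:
m = -⅖ (m = -8*1/20 = -⅖ ≈ -0.40000)
a(Y, f) = 31
X = 28/5 (X = -2*((-8 + 4) - 10)/5 = -2*(-4 - 10)/5 = -⅖*(-14) = 28/5 ≈ 5.6000)
a(-35, -8)*(-802) + X = 31*(-802) + 28/5 = -24862 + 28/5 = -124282/5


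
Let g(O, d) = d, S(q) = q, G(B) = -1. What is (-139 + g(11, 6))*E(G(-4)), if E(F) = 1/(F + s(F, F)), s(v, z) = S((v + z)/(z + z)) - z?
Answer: -133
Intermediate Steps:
s(v, z) = -z + (v + z)/(2*z) (s(v, z) = (v + z)/(z + z) - z = (v + z)/((2*z)) - z = (v + z)*(1/(2*z)) - z = (v + z)/(2*z) - z = -z + (v + z)/(2*z))
E(F) = 1 (E(F) = 1/(F + (1/2 - F + F/(2*F))) = 1/(F + (1/2 - F + 1/2)) = 1/(F + (1 - F)) = 1/1 = 1)
(-139 + g(11, 6))*E(G(-4)) = (-139 + 6)*1 = -133*1 = -133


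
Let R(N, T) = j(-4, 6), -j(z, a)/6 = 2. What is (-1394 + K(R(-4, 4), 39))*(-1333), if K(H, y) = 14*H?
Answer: 2082146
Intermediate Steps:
j(z, a) = -12 (j(z, a) = -6*2 = -12)
R(N, T) = -12
(-1394 + K(R(-4, 4), 39))*(-1333) = (-1394 + 14*(-12))*(-1333) = (-1394 - 168)*(-1333) = -1562*(-1333) = 2082146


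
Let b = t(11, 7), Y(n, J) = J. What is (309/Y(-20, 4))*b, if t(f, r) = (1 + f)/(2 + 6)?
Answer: 927/8 ≈ 115.88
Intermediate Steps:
t(f, r) = 1/8 + f/8 (t(f, r) = (1 + f)/8 = (1 + f)*(1/8) = 1/8 + f/8)
b = 3/2 (b = 1/8 + (1/8)*11 = 1/8 + 11/8 = 3/2 ≈ 1.5000)
(309/Y(-20, 4))*b = (309/4)*(3/2) = 927/8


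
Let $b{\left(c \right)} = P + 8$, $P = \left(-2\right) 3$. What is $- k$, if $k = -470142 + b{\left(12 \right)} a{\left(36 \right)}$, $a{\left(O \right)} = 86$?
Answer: $469970$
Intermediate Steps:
$P = -6$
$b{\left(c \right)} = 2$ ($b{\left(c \right)} = -6 + 8 = 2$)
$k = -469970$ ($k = -470142 + 2 \cdot 86 = -470142 + 172 = -469970$)
$- k = \left(-1\right) \left(-469970\right) = 469970$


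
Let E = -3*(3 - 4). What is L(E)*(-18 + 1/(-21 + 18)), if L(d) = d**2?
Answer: -165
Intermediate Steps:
E = 3 (E = -3*(-1) = 3)
L(E)*(-18 + 1/(-21 + 18)) = 3**2*(-18 + 1/(-21 + 18)) = 9*(-18 + 1/(-3)) = 9*(-18 - 1/3) = 9*(-55/3) = -165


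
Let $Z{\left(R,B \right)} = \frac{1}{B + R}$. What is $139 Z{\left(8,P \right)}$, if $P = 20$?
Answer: $\frac{139}{28} \approx 4.9643$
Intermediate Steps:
$139 Z{\left(8,P \right)} = \frac{139}{20 + 8} = \frac{139}{28}$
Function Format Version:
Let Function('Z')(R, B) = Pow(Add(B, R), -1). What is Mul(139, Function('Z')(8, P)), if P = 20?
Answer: Rational(139, 28) ≈ 4.9643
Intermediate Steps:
Mul(139, Function('Z')(8, P)) = Mul(139, Pow(Add(20, 8), -1)) = Mul(139, Pow(28, -1)) = Mul(139, Rational(1, 28)) = Rational(139, 28)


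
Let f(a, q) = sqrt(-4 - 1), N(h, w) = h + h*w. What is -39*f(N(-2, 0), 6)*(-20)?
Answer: 780*I*sqrt(5) ≈ 1744.1*I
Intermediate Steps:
f(a, q) = I*sqrt(5) (f(a, q) = sqrt(-5) = I*sqrt(5))
-39*f(N(-2, 0), 6)*(-20) = -39*I*sqrt(5)*(-20) = 780*I*sqrt(5)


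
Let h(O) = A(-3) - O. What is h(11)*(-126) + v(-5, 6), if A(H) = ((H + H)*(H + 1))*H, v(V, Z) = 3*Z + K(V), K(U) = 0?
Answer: 5940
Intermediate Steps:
v(V, Z) = 3*Z (v(V, Z) = 3*Z + 0 = 3*Z)
A(H) = 2*H²*(1 + H) (A(H) = ((2*H)*(1 + H))*H = (2*H*(1 + H))*H = 2*H²*(1 + H))
h(O) = -36 - O (h(O) = 2*(-3)²*(1 - 3) - O = 2*9*(-2) - O = -36 - O)
h(11)*(-126) + v(-5, 6) = (-36 - 1*11)*(-126) + 3*6 = (-36 - 11)*(-126) + 18 = -47*(-126) + 18 = 5922 + 18 = 5940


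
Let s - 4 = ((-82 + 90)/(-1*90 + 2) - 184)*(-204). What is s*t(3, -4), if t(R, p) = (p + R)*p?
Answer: 1652576/11 ≈ 1.5023e+5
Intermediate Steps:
t(R, p) = p*(R + p) (t(R, p) = (R + p)*p = p*(R + p))
s = 413144/11 (s = 4 + ((-82 + 90)/(-1*90 + 2) - 184)*(-204) = 4 + (8/(-90 + 2) - 184)*(-204) = 4 + (8/(-88) - 184)*(-204) = 4 + (8*(-1/88) - 184)*(-204) = 4 + (-1/11 - 184)*(-204) = 4 - 2025/11*(-204) = 4 + 413100/11 = 413144/11 ≈ 37559.)
s*t(3, -4) = 413144*(-4*(3 - 4))/11 = 413144*(-4*(-1))/11 = (413144/11)*4 = 1652576/11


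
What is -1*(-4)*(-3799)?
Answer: -15196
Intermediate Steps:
-1*(-4)*(-3799) = 4*(-3799) = -15196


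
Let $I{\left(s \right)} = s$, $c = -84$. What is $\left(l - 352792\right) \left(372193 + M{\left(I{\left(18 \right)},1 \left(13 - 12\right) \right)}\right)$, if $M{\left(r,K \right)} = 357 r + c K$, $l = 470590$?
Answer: $44590665930$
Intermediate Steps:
$M{\left(r,K \right)} = - 84 K + 357 r$ ($M{\left(r,K \right)} = 357 r - 84 K = - 84 K + 357 r$)
$\left(l - 352792\right) \left(372193 + M{\left(I{\left(18 \right)},1 \left(13 - 12\right) \right)}\right) = \left(470590 - 352792\right) \left(372193 + \left(- 84 \cdot 1 \left(13 - 12\right) + 357 \cdot 18\right)\right) = 117798 \left(372193 + \left(- 84 \cdot 1 \cdot 1 + 6426\right)\right) = 117798 \left(372193 + \left(\left(-84\right) 1 + 6426\right)\right) = 117798 \left(372193 + \left(-84 + 6426\right)\right) = 117798 \left(372193 + 6342\right) = 117798 \cdot 378535 = 44590665930$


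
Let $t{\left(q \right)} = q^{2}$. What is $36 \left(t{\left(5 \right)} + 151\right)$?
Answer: $6336$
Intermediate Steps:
$36 \left(t{\left(5 \right)} + 151\right) = 36 \left(5^{2} + 151\right) = 36 \left(25 + 151\right) = 36 \cdot 176 = 6336$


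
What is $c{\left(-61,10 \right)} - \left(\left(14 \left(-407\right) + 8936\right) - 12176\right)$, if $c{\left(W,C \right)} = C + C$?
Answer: $8958$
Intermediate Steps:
$c{\left(W,C \right)} = 2 C$
$c{\left(-61,10 \right)} - \left(\left(14 \left(-407\right) + 8936\right) - 12176\right) = 2 \cdot 10 - \left(\left(14 \left(-407\right) + 8936\right) - 12176\right) = 20 - \left(\left(-5698 + 8936\right) - 12176\right) = 20 - \left(3238 - 12176\right) = 20 - -8938 = 20 + 8938 = 8958$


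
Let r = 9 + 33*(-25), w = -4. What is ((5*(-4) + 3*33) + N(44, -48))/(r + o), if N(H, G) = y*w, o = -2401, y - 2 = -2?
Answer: -79/3217 ≈ -0.024557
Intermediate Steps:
y = 0 (y = 2 - 2 = 0)
r = -816 (r = 9 - 825 = -816)
N(H, G) = 0 (N(H, G) = 0*(-4) = 0)
((5*(-4) + 3*33) + N(44, -48))/(r + o) = ((5*(-4) + 3*33) + 0)/(-816 - 2401) = ((-20 + 99) + 0)/(-3217) = (79 + 0)*(-1/3217) = 79*(-1/3217) = -79/3217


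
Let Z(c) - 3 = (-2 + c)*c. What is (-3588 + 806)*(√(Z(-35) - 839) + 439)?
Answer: -1221298 - 8346*√51 ≈ -1.2809e+6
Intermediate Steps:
Z(c) = 3 + c*(-2 + c) (Z(c) = 3 + (-2 + c)*c = 3 + c*(-2 + c))
(-3588 + 806)*(√(Z(-35) - 839) + 439) = (-3588 + 806)*(√((3 + (-35)² - 2*(-35)) - 839) + 439) = -2782*(√((3 + 1225 + 70) - 839) + 439) = -2782*(√(1298 - 839) + 439) = -2782*(√459 + 439) = -2782*(3*√51 + 439) = -2782*(439 + 3*√51) = -1221298 - 8346*√51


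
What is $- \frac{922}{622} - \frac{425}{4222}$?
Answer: $- \frac{2078517}{1313042} \approx -1.583$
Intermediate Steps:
$- \frac{922}{622} - \frac{425}{4222} = \left(-922\right) \frac{1}{622} - \frac{425}{4222} = - \frac{461}{311} - \frac{425}{4222} = - \frac{2078517}{1313042}$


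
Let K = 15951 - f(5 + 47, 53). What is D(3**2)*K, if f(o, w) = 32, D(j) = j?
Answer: 143271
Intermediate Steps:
K = 15919 (K = 15951 - 1*32 = 15951 - 32 = 15919)
D(3**2)*K = 3**2*15919 = 9*15919 = 143271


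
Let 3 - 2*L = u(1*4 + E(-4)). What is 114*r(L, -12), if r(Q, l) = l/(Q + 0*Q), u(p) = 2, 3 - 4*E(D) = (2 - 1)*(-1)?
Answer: -2736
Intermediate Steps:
E(D) = 1 (E(D) = 3/4 - (2 - 1)*(-1)/4 = 3/4 - (-1)/4 = 3/4 - 1/4*(-1) = 3/4 + 1/4 = 1)
L = 1/2 (L = 3/2 - 1/2*2 = 3/2 - 1 = 1/2 ≈ 0.50000)
r(Q, l) = l/Q (r(Q, l) = l/(Q + 0) = l/Q)
114*r(L, -12) = 114*(-12/1/2) = 114*(-12*2) = 114*(-24) = -2736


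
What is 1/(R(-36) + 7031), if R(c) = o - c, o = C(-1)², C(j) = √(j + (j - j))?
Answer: 1/7066 ≈ 0.00014152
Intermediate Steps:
C(j) = √j (C(j) = √(j + 0) = √j)
o = -1 (o = (√(-1))² = I² = -1)
R(c) = -1 - c
1/(R(-36) + 7031) = 1/((-1 - 1*(-36)) + 7031) = 1/((-1 + 36) + 7031) = 1/(35 + 7031) = 1/7066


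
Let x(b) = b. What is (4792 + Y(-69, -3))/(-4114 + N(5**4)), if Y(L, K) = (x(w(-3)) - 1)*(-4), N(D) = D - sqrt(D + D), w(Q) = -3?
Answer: -16775112/12171871 + 120200*sqrt(2)/12171871 ≈ -1.3642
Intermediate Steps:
N(D) = D - sqrt(2)*sqrt(D) (N(D) = D - sqrt(2*D) = D - sqrt(2)*sqrt(D))
Y(L, K) = 16 (Y(L, K) = (-3 - 1)*(-4) = -4*(-4) = 16)
(4792 + Y(-69, -3))/(-4114 + N(5**4)) = (4792 + 16)/(-4114 + (5**4 - sqrt(2)*sqrt(5**4))) = 4808/(-4114 + (625 - sqrt(2)*sqrt(625))) = 4808/(-4114 + (625 - 1*sqrt(2)*25)) = 4808/(-4114 + (625 - 25*sqrt(2))) = 4808/(-3489 - 25*sqrt(2))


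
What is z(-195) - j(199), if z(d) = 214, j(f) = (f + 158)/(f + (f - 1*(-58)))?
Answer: 32409/152 ≈ 213.22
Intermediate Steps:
j(f) = (158 + f)/(58 + 2*f) (j(f) = (158 + f)/(f + (f + 58)) = (158 + f)/(f + (58 + f)) = (158 + f)/(58 + 2*f))
z(-195) - j(199) = 214 - (158 + 199)/(2*(29 + 199)) = 214 - 357/(2*228) = 214 - 1*119/152 = 214 - 119/152 = 32409/152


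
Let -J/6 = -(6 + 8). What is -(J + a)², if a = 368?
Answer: -204304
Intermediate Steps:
J = 84 (J = -(-6)*(6 + 8) = -(-6)*14 = -6*(-14) = 84)
-(J + a)² = -(84 + 368)² = -1*452² = -1*204304 = -204304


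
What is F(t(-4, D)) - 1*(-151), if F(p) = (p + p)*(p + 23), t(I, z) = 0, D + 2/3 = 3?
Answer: 151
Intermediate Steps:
D = 7/3 (D = -⅔ + 3 = 7/3 ≈ 2.3333)
F(p) = 2*p*(23 + p) (F(p) = (2*p)*(23 + p) = 2*p*(23 + p))
F(t(-4, D)) - 1*(-151) = 2*0*(23 + 0) - 1*(-151) = 2*0*23 + 151 = 0 + 151 = 151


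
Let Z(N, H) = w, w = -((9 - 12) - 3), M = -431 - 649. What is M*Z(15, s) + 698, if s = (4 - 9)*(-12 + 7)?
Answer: -5782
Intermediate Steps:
s = 25 (s = -5*(-5) = 25)
M = -1080
w = 6 (w = -(-3 - 3) = -1*(-6) = 6)
Z(N, H) = 6
M*Z(15, s) + 698 = -1080*6 + 698 = -6480 + 698 = -5782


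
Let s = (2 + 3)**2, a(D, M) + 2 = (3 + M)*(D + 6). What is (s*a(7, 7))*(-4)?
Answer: -12800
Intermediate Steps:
a(D, M) = -2 + (3 + M)*(6 + D) (a(D, M) = -2 + (3 + M)*(D + 6) = -2 + (3 + M)*(6 + D))
s = 25 (s = 5**2 = 25)
(s*a(7, 7))*(-4) = (25*(16 + 3*7 + 6*7 + 7*7))*(-4) = (25*(16 + 21 + 42 + 49))*(-4) = (25*128)*(-4) = 3200*(-4) = -12800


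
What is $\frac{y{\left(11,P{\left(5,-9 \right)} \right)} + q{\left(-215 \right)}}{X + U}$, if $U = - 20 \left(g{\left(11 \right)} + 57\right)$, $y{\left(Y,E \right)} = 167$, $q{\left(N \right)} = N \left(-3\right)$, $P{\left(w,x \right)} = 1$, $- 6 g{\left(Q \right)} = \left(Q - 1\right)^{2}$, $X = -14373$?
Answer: $- \frac{2436}{45539} \approx -0.053493$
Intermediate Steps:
$g{\left(Q \right)} = - \frac{\left(-1 + Q\right)^{2}}{6}$ ($g{\left(Q \right)} = - \frac{\left(Q - 1\right)^{2}}{6} = - \frac{\left(-1 + Q\right)^{2}}{6}$)
$q{\left(N \right)} = - 3 N$
$U = - \frac{2420}{3}$ ($U = - 20 \left(- \frac{\left(-1 + 11\right)^{2}}{6} + 57\right) = - 20 \left(- \frac{10^{2}}{6} + 57\right) = - 20 \left(\left(- \frac{1}{6}\right) 100 + 57\right) = - 20 \left(- \frac{50}{3} + 57\right) = \left(-20\right) \frac{121}{3} = - \frac{2420}{3} \approx -806.67$)
$\frac{y{\left(11,P{\left(5,-9 \right)} \right)} + q{\left(-215 \right)}}{X + U} = \frac{167 - -645}{-14373 - \frac{2420}{3}} = \frac{167 + 645}{- \frac{45539}{3}} = 812 \left(- \frac{3}{45539}\right) = - \frac{2436}{45539}$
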